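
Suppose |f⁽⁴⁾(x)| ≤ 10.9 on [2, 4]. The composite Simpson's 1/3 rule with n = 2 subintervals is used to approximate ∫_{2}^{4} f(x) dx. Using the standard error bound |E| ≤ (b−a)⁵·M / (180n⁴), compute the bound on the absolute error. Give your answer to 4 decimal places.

0.1211

|E| ≤ (2)⁵·10.9 / (180·2⁴) = 348.8/2880 = 0.1211.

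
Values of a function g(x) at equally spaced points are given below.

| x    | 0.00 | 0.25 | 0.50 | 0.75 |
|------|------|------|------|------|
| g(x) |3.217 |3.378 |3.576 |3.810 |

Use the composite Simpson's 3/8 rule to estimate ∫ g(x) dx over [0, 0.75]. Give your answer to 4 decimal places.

2.6146

h = 0.25, n = 3.
(3h/8)·[y₀ + 3y₁ + 3y₂ + y₃] = 0.09375·(27.889) = 2.6146.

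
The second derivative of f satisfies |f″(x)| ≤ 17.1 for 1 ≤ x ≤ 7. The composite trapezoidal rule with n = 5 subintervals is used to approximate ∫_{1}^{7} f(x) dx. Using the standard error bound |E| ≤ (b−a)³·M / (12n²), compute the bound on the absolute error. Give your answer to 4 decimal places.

12.3120

|E| ≤ (6)³·17.1 / (12·5²) = 3693.6/300 = 12.3120.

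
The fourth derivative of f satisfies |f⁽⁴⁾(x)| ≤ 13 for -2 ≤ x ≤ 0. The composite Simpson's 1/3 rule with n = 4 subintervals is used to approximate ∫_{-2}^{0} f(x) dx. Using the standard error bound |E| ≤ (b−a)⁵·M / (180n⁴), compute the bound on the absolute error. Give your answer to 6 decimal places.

|E| ≤ (2)⁵·13 / (180·4⁴) = 416/46080 = 0.009028.

0.009028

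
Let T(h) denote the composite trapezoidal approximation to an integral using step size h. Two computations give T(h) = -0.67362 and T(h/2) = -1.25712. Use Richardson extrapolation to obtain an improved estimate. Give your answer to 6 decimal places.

R = (4·T(h/2) − T(h)) / 3 = (4·(-1.25712) − (-0.67362))/3 = (-4.35486)/3 = -1.451620.

-1.451620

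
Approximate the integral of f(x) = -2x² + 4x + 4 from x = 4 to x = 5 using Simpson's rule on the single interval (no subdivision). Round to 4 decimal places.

S = (b−a)/6 · [f(4) + 4f(4.5) + f(5)] = 0.166667·[(-12) + 4·(-18.5) + (-26)] = -18.6667.

-18.6667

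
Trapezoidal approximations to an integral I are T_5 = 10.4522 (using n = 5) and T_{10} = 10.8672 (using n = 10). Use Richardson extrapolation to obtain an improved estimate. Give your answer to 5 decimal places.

11.00553

R = (4·T_{10} − T_5) / 3 = (4·10.8672 − 10.4522)/3 = (33.0166)/3 = 11.00553.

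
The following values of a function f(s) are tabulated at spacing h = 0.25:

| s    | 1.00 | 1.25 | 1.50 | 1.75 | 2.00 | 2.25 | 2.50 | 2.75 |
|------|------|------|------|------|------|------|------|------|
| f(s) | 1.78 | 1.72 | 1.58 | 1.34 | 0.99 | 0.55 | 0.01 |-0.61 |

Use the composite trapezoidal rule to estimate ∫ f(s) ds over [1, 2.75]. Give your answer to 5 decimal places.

h = 0.25, n = 7.
(h/2)·[y₀ + 2y₁ + 2y₂ + 2y₃ + 2y₄ + 2y₅ + 2y₆ + y₇] = 0.125·(13.55) = 1.69375.

1.69375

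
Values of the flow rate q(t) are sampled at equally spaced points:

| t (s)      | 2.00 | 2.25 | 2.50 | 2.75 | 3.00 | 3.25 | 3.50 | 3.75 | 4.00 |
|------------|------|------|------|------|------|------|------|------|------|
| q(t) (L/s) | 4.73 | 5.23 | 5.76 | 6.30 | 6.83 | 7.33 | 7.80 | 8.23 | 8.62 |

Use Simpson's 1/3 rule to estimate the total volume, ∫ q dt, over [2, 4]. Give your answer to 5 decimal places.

13.54083

h = 0.25, n = 8.
(h/3)·[y₀ + 4y₁ + 2y₂ + 4y₃ + 2y₄ + 4y₅ + 2y₆ + 4y₇ + y₈] = 0.083333·(162.49) = 13.54083.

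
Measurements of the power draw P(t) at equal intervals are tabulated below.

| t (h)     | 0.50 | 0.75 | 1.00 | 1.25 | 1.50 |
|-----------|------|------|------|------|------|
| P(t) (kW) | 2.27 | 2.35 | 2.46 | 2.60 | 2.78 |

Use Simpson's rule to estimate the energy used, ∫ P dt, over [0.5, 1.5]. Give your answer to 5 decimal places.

h = 0.25, n = 4.
(h/3)·[y₀ + 4y₁ + 2y₂ + 4y₃ + y₄] = 0.083333·(29.77) = 2.48083.

2.48083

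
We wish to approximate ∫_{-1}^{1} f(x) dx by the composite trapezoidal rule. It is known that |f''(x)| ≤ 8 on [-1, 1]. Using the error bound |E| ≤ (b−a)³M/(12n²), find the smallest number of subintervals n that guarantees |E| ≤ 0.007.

Need 64/(12n²) ≤ 0.007.
n² ≥ 64/(12·0.007) = 761.905 ⇒ n ≥ 27.6026, so the smallest n is 28.

28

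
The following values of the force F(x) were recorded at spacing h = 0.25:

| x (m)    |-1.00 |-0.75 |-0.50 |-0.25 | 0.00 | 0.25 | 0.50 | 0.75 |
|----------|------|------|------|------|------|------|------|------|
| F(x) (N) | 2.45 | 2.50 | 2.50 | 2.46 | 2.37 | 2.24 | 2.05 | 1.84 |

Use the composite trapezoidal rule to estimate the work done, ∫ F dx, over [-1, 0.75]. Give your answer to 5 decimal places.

h = 0.25, n = 7.
(h/2)·[y₀ + 2y₁ + 2y₂ + 2y₃ + 2y₄ + 2y₅ + 2y₆ + y₇] = 0.125·(32.53) = 4.06625.

4.06625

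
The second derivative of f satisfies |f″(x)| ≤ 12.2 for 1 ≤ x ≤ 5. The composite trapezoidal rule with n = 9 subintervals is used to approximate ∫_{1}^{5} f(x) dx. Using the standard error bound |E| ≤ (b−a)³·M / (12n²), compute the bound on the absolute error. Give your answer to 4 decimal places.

0.8033

|E| ≤ (4)³·12.2 / (12·9²) = 780.8/972 = 0.8033.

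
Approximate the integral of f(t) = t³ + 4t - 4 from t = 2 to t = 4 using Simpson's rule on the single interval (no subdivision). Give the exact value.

S = (b−a)/6 · [f(2) + 4f(3) + f(4)] = 0.333333·[12 + 4·35 + 76] = 76.

76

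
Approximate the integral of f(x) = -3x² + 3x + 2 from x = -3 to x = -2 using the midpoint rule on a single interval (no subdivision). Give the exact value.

M = (b−a)·f(-2.5) = 1·(-24.25) = -24.25.

-24.25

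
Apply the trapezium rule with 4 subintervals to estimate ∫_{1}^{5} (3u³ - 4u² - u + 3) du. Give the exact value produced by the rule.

h = (5 − 1)/4 = 1.
Nodes u₀,…,u₄ = 1, 2, 3, 4, 5.
f(u) = 3u³ - 4u² - u + 3: f₀=1, f₁=9, f₂=45, f₃=127, f₄=273.
(h/2)·[f₀ + 2f₁ + 2f₂ + 2f₃ + f₄] = 0.5·(636) = 318.

318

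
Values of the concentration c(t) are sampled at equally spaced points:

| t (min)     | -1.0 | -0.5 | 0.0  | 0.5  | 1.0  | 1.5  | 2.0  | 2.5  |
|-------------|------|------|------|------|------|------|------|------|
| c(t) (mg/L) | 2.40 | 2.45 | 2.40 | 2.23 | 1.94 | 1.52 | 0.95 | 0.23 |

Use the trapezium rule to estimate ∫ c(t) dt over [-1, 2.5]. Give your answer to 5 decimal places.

h = 0.5, n = 7.
(h/2)·[y₀ + 2y₁ + 2y₂ + 2y₃ + 2y₄ + 2y₅ + 2y₆ + y₇] = 0.25·(25.61) = 6.40250.

6.40250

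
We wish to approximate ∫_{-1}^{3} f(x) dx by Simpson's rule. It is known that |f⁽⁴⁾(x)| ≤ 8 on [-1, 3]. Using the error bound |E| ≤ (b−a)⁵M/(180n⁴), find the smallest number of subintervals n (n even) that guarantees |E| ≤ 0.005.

Need 8192/(180n⁴) ≤ 0.005.
n⁴ ≥ 8192/(180·0.005) = 9102.22 ⇒ n ≥ 9.7676, so the smallest even n is 10. (n must be even for Simpson's rule.)

10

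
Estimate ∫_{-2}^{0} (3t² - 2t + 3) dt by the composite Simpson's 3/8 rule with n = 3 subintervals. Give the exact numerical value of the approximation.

18

h = (0 − (-2))/3 = 0.666667.
Nodes t₀,…,t₃ = -2, -1.333333, -0.666667, 0.
f(t) = 3t² - 2t + 3: f₀=19, f₁=11, f₂=5.666667, f₃=3.
(3h/8)·[f₀ + 3f₁ + 3f₂ + f₃] = 0.25·(72) = 18.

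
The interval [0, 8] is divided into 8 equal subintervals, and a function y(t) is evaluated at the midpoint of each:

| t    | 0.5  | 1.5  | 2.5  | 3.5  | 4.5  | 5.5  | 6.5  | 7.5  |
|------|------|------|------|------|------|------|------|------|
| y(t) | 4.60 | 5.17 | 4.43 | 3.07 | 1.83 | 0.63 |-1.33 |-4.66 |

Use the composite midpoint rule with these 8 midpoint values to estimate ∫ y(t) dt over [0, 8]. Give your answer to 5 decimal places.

13.74000

h = 1, n = 8.
h·[y(m₁) + y(m₂) + y(m₃) + y(m₄) + y(m₅) + y(m₆) + y(m₇) + y(m₈)] = 1·(13.74) = 13.74000.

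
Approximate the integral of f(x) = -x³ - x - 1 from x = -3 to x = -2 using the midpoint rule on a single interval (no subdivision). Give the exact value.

17.125

M = (b−a)·f(-2.5) = 1·(17.125) = 17.125.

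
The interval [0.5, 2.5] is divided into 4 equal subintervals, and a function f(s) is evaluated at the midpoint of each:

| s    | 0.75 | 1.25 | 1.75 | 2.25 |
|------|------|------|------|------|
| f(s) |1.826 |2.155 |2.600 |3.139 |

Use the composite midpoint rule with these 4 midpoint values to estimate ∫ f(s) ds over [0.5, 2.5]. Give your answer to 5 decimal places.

h = 0.5, n = 4.
h·[y(m₁) + y(m₂) + y(m₃) + y(m₄)] = 0.5·(9.720) = 4.86000.

4.86000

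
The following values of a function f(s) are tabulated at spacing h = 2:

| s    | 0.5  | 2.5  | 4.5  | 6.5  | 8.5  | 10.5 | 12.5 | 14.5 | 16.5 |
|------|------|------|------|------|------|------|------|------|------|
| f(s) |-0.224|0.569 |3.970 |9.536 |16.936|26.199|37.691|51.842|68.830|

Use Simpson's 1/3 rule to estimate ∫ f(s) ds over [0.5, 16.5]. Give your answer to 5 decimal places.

h = 2, n = 8.
(h/3)·[y₀ + 4y₁ + 2y₂ + 4y₃ + 2y₄ + 4y₅ + 2y₆ + 4y₇ + y₈] = 0.666667·(538.384) = 358.92267.

358.92267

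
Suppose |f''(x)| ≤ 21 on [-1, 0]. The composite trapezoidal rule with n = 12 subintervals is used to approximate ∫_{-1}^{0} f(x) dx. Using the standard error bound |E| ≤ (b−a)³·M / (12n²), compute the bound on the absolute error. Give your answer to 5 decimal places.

|E| ≤ (1)³·21 / (12·12²) = 21/1728 = 0.01215.

0.01215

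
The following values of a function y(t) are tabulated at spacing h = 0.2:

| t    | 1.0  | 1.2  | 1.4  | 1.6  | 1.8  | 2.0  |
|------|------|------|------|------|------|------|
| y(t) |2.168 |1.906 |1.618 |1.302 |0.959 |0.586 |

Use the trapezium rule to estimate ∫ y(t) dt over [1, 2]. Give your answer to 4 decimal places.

1.4324

h = 0.2, n = 5.
(h/2)·[y₀ + 2y₁ + 2y₂ + 2y₃ + 2y₄ + y₅] = 0.1·(14.324) = 1.4324.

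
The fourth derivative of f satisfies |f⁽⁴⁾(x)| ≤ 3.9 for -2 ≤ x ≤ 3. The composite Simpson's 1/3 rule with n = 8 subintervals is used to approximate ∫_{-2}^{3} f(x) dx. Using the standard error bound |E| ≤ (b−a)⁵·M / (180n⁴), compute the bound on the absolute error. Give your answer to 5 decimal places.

|E| ≤ (5)⁵·3.9 / (180·8⁴) = 12187.5/737280 = 0.01653.

0.01653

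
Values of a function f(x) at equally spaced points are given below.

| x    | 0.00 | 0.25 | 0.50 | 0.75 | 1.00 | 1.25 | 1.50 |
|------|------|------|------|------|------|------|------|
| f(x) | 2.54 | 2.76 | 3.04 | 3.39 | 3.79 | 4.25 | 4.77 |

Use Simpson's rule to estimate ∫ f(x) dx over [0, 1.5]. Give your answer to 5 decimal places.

h = 0.25, n = 6.
(h/3)·[y₀ + 4y₁ + 2y₂ + 4y₃ + 2y₄ + 4y₅ + y₆] = 0.083333·(62.57) = 5.21417.

5.21417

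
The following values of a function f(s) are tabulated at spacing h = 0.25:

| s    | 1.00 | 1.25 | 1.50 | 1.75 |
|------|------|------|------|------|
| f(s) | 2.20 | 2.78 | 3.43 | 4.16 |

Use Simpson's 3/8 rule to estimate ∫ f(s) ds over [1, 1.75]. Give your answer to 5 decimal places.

2.34281

h = 0.25, n = 3.
(3h/8)·[y₀ + 3y₁ + 3y₂ + y₃] = 0.09375·(24.99) = 2.34281.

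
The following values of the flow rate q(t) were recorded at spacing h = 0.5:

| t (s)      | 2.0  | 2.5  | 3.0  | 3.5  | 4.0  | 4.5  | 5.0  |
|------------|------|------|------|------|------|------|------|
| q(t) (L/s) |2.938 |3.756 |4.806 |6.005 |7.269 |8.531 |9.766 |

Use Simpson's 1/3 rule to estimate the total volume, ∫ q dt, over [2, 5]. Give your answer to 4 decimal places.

18.3370

h = 0.5, n = 6.
(h/3)·[y₀ + 4y₁ + 2y₂ + 4y₃ + 2y₄ + 4y₅ + y₆] = 0.166667·(110.022) = 18.3370.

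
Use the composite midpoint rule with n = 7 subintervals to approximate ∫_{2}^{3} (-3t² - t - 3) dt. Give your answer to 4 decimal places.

h = (3 − 2)/7 = 0.142857.
Midpoints m₁,…,m₇ = 2.071429, 2.214286, 2.357143, 2.5, 2.642857, 2.785714, 2.928571.
f(m₁)=-17.943878, f(m₂)=-19.923469, f(m₃)=-22.025510, f(m₄)=-24.25, f(m₅)=-26.596939, f(m₆)=-29.066327, f(m₇)=-31.658163.
h·[f(m₁) + f(m₂) + f(m₃) + f(m₄) + f(m₅) + f(m₆) + f(m₇)] = 0.142857·(-171.464286) = -24.4949.

-24.4949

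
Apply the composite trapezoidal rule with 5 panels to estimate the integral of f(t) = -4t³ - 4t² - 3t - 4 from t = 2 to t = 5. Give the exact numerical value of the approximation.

h = (5 − 2)/5 = 0.6.
Nodes t₀,…,t₅ = 2, 2.6, 3.2, 3.8, 4.4, 5.
f(t) = -4t³ - 4t² - 3t - 4: f₀=-58, f₁=-109.144, f₂=-185.632, f₃=-292.648, f₄=-435.376, f₅=-619.
(h/2)·[f₀ + 2f₁ + 2f₂ + 2f₃ + 2f₄ + f₅] = 0.3·(-2722.6) = -816.78.

-816.78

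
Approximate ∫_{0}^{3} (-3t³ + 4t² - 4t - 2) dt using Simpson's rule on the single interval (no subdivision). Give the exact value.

S = (b−a)/6 · [f(0) + 4f(1.5) + f(3)] = 0.5·[(-2) + 4·(-9.125) + (-59)] = -48.75.

-48.75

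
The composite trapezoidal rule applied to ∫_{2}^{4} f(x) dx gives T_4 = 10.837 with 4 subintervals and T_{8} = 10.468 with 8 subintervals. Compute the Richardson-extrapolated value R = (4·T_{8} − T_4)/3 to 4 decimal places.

10.3450

R = (4·T_{8} − T_4) / 3 = (4·10.468 − 10.837)/3 = (31.035)/3 = 10.3450.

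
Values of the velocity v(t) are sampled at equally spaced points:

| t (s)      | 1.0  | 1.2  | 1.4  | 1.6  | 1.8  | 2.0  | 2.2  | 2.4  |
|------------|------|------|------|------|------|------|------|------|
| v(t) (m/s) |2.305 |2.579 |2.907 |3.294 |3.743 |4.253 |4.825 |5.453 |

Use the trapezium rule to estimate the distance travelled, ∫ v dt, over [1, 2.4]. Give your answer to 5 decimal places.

5.09600

h = 0.2, n = 7.
(h/2)·[y₀ + 2y₁ + 2y₂ + 2y₃ + 2y₄ + 2y₅ + 2y₆ + y₇] = 0.1·(50.960) = 5.09600.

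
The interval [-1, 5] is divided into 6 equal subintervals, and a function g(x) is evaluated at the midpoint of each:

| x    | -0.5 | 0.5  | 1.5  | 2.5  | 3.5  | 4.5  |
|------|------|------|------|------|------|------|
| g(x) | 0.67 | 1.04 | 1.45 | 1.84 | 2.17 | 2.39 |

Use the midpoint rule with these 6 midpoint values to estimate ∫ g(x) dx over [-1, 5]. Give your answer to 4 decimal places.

h = 1, n = 6.
h·[y(m₁) + y(m₂) + y(m₃) + y(m₄) + y(m₅) + y(m₆)] = 1·(9.56) = 9.5600.

9.5600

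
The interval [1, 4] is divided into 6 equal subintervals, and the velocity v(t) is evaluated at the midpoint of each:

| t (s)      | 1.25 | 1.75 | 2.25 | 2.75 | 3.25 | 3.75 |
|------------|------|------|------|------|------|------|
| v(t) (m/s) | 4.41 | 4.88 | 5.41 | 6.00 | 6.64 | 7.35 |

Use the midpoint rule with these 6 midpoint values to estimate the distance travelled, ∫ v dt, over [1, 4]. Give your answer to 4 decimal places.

17.3450

h = 0.5, n = 6.
h·[y(m₁) + y(m₂) + y(m₃) + y(m₄) + y(m₅) + y(m₆)] = 0.5·(34.69) = 17.3450.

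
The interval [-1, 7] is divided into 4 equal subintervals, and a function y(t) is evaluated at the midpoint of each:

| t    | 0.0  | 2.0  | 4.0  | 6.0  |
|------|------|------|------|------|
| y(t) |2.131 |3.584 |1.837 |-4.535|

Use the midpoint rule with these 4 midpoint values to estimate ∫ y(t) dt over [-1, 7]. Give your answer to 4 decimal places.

h = 2, n = 4.
h·[y(m₁) + y(m₂) + y(m₃) + y(m₄)] = 2·(3.017) = 6.0340.

6.0340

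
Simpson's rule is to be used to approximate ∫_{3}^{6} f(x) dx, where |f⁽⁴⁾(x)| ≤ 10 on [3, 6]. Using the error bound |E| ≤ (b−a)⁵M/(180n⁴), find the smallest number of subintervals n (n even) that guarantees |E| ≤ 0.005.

8

Need 2430/(180n⁴) ≤ 0.005.
n⁴ ≥ 2430/(180·0.005) = 2700 ⇒ n ≥ 7.2084, so the smallest even n is 8. (n must be even for Simpson's rule.)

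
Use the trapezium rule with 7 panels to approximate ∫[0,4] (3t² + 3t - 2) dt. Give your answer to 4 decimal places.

h = (4 − 0)/7 = 0.571429.
Nodes t₀,…,t₇ = 0, 0.571429, 1.142857, 1.714286, 2.285714, 2.857143, 3.428571, 4.
f(t) = 3t² + 3t - 2: f₀=-2, f₁=0.693878, f₂=5.346939, f₃=11.959184, f₄=20.530612, f₅=31.061224, f₆=43.551020, f₇=58.
(h/2)·[f₀ + 2f₁ + 2f₂ + 2f₃ + 2f₄ + 2f₅ + 2f₆ + f₇] = 0.285714·(282.285714) = 80.6531.

80.6531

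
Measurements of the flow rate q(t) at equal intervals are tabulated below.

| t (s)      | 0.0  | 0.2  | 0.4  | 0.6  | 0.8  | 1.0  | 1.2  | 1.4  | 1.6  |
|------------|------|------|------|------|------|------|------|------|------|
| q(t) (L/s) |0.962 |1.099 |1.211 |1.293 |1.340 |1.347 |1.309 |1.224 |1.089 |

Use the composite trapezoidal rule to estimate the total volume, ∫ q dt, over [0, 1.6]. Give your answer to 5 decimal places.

1.96970

h = 0.2, n = 8.
(h/2)·[y₀ + 2y₁ + 2y₂ + 2y₃ + 2y₄ + 2y₅ + 2y₆ + 2y₇ + y₈] = 0.1·(19.697) = 1.96970.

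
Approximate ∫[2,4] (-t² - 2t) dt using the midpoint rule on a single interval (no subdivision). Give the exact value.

-30

M = (b−a)·f(3) = 2·(-15) = -30.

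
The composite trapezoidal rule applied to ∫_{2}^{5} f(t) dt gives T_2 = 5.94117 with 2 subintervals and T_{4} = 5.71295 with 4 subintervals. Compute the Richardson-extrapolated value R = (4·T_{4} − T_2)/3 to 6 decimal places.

5.636877

R = (4·T_{4} − T_2) / 3 = (4·5.71295 − 5.94117)/3 = (16.91063)/3 = 5.636877.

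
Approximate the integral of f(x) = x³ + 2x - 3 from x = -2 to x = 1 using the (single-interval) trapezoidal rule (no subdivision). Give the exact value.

T = (b−a)/2 · [f(-2) + f(1)] = 1.5·[(-15) + 0] = -22.5.

-22.5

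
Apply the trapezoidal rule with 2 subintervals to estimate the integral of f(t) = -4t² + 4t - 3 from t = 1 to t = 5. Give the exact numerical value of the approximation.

-140

h = (5 − 1)/2 = 2.
Nodes t₀,…,t₂ = 1, 3, 5.
f(t) = -4t² + 4t - 3: f₀=-3, f₁=-27, f₂=-83.
(h/2)·[f₀ + 2f₁ + f₂] = 1·(-140) = -140.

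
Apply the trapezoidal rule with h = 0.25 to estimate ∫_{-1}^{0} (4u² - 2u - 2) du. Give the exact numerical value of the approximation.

h = (0 − (-1))/4 = 0.25.
Nodes u₀,…,u₄ = -1, -0.75, -0.5, -0.25, 0.
f(u) = 4u² - 2u - 2: f₀=4, f₁=1.75, f₂=0, f₃=-1.25, f₄=-2.
(h/2)·[f₀ + 2f₁ + 2f₂ + 2f₃ + f₄] = 0.125·(3) = 0.375.

0.375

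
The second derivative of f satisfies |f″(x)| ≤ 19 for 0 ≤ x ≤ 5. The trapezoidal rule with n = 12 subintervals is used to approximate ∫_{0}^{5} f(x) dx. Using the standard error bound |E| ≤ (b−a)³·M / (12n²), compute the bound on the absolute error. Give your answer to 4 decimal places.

1.3744

|E| ≤ (5)³·19 / (12·12²) = 2375/1728 = 1.3744.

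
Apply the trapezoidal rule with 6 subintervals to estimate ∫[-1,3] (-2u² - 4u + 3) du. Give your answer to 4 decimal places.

h = (3 − (-1))/6 = 0.666667.
Nodes u₀,…,u₆ = -1, -0.333333, 0.333333, 1, 1.666667, 2.333333, 3.
f(u) = -2u² - 4u + 3: f₀=5, f₁=4.111111, f₂=1.444444, f₃=-3, f₄=-9.222222, f₅=-17.222222, f₆=-27.
(h/2)·[f₀ + 2f₁ + 2f₂ + 2f₃ + 2f₄ + 2f₅ + f₆] = 0.333333·(-69.777778) = -23.2593.

-23.2593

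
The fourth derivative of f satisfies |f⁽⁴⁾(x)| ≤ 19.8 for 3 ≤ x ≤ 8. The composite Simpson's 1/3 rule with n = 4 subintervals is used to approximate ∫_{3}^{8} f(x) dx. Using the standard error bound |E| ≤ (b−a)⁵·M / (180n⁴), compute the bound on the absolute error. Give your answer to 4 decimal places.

1.3428

|E| ≤ (5)⁵·19.8 / (180·4⁴) = 61875/46080 = 1.3428.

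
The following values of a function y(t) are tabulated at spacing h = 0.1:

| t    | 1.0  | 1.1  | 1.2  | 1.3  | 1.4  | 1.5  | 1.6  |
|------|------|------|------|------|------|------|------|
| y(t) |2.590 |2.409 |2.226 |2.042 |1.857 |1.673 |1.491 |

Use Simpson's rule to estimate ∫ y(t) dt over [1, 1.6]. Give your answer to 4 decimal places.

1.2248

h = 0.1, n = 6.
(h/3)·[y₀ + 4y₁ + 2y₂ + 4y₃ + 2y₄ + 4y₅ + y₆] = 0.033333·(36.743) = 1.2248.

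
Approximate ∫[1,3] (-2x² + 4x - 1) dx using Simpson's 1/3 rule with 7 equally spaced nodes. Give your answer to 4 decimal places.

-3.3333

h = (3 − 1)/6 = 0.333333.
Nodes x₀,…,x₆ = 1, 1.333333, 1.666667, 2, 2.333333, 2.666667, 3.
f(x) = -2x² + 4x - 1: f₀=1, f₁=0.777778, f₂=0.111111, f₃=-1, f₄=-2.555556, f₅=-4.555556, f₆=-7.
(h/3)·[f₀ + 4f₁ + 2f₂ + 4f₃ + 2f₄ + 4f₅ + f₆] = 0.111111·(-30) = -3.3333.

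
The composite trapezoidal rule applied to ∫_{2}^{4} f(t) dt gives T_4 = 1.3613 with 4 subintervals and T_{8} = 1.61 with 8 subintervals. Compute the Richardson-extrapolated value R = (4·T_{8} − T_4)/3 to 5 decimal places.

1.69290

R = (4·T_{8} − T_4) / 3 = (4·1.61 − 1.3613)/3 = (5.0787)/3 = 1.69290.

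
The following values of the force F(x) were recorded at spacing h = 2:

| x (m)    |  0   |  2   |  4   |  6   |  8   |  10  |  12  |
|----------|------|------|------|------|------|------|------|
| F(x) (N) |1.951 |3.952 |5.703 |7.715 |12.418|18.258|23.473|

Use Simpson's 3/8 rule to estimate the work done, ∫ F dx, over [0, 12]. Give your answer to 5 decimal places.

121.38525

h = 2, n = 6.
(3h/8)·[y₀ + 3y₁ + 3y₂ + 2y₃ + 3y₄ + 3y₅ + y₆] = 0.75·(161.847) = 121.38525.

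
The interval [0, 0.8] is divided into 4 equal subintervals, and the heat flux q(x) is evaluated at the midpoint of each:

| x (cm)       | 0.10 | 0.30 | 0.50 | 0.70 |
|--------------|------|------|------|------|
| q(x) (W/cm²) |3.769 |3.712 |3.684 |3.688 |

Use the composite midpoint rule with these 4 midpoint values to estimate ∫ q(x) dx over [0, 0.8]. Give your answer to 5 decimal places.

2.97060

h = 0.2, n = 4.
h·[y(m₁) + y(m₂) + y(m₃) + y(m₄)] = 0.2·(14.853) = 2.97060.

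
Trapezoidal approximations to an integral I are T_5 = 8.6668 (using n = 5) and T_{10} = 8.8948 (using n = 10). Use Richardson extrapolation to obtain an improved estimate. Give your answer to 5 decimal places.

8.97080

R = (4·T_{10} − T_5) / 3 = (4·8.8948 − 8.6668)/3 = (26.9124)/3 = 8.97080.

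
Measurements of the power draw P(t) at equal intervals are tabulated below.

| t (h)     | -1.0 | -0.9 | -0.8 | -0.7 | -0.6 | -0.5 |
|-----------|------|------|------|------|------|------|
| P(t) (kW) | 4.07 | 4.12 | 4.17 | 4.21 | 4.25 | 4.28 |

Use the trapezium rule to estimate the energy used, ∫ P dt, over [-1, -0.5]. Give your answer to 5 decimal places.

h = 0.1, n = 5.
(h/2)·[y₀ + 2y₁ + 2y₂ + 2y₃ + 2y₄ + y₅] = 0.05·(41.85) = 2.09250.

2.09250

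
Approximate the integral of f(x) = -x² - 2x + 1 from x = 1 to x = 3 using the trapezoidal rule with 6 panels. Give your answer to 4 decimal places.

h = (3 − 1)/6 = 0.333333.
Nodes x₀,…,x₆ = 1, 1.333333, 1.666667, 2, 2.333333, 2.666667, 3.
f(x) = -x² - 2x + 1: f₀=-2, f₁=-3.444444, f₂=-5.111111, f₃=-7, f₄=-9.111111, f₅=-11.444444, f₆=-14.
(h/2)·[f₀ + 2f₁ + 2f₂ + 2f₃ + 2f₄ + 2f₅ + f₆] = 0.166667·(-88.222222) = -14.7037.

-14.7037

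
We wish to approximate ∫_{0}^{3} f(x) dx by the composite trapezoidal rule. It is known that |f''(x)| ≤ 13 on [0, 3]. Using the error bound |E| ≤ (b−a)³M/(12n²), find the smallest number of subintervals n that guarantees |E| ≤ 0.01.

Need 351/(12n²) ≤ 0.01.
n² ≥ 351/(12·0.01) = 2925 ⇒ n ≥ 54.0833, so the smallest n is 55.

55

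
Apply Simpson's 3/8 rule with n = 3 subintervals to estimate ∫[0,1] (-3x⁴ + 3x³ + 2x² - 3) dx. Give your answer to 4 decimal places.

h = (1 − 0)/3 = 0.333333.
Nodes x₀,…,x₃ = 0, 0.333333, 0.666667, 1.
f(x) = -3x⁴ + 3x³ + 2x² - 3: f₀=-3, f₁=-2.703704, f₂=-1.814815, f₃=-1.
(3h/8)·[f₀ + 3f₁ + 3f₂ + f₃] = 0.125·(-17.555556) = -2.1944.

-2.1944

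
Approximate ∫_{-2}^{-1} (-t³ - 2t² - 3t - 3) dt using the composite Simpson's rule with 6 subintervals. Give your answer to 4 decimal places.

0.5833

h = (-1 − (-2))/6 = 0.166667.
Nodes t₀,…,t₆ = -2, -1.833333, -1.666667, -1.5, -1.333333, -1.166667, -1.
f(t) = -t³ - 2t² - 3t - 3: f₀=3, f₁=1.939815, f₂=1.074074, f₃=0.375, f₄=-0.185185, f₅=-0.634259, f₆=-1.
(h/3)·[f₀ + 4f₁ + 2f₂ + 4f₃ + 2f₄ + 4f₅ + f₆] = 0.055556·(10.5) = 0.5833.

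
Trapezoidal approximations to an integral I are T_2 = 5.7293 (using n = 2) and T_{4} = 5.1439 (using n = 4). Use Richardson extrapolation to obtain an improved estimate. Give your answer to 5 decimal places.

R = (4·T_{4} − T_2) / 3 = (4·5.1439 − 5.7293)/3 = (14.8463)/3 = 4.94877.

4.94877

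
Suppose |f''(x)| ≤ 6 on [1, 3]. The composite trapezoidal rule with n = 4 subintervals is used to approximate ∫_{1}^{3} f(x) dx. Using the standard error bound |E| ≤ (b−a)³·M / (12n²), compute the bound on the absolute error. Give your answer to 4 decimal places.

|E| ≤ (2)³·6 / (12·4²) = 48/192 = 0.2500.

0.2500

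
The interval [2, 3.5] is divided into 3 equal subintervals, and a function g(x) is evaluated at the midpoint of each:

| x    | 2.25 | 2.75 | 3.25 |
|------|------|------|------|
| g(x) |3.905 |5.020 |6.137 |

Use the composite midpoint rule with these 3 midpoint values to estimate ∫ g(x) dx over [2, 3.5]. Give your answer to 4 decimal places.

h = 0.5, n = 3.
h·[y(m₁) + y(m₂) + y(m₃)] = 0.5·(15.062) = 7.5310.

7.5310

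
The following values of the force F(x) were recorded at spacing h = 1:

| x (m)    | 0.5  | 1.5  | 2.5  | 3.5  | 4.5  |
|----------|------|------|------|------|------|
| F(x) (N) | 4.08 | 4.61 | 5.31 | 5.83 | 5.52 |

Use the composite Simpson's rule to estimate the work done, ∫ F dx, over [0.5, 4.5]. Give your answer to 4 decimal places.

20.6600

h = 1, n = 4.
(h/3)·[y₀ + 4y₁ + 2y₂ + 4y₃ + y₄] = 0.333333·(61.98) = 20.6600.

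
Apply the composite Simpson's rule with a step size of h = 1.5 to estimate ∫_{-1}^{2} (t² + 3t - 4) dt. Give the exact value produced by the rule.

-4.5

h = (2 − (-1))/2 = 1.5.
Nodes t₀,…,t₂ = -1, 0.5, 2.
f(t) = t² + 3t - 4: f₀=-6, f₁=-2.25, f₂=6.
(h/3)·[f₀ + 4f₁ + f₂] = 0.5·(-9) = -4.5.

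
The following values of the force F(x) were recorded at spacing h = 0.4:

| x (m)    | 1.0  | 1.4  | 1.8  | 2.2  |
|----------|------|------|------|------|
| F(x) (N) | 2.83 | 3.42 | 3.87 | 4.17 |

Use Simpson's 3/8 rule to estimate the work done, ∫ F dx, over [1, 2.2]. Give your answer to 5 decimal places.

h = 0.4, n = 3.
(3h/8)·[y₀ + 3y₁ + 3y₂ + y₃] = 0.15·(28.87) = 4.33050.

4.33050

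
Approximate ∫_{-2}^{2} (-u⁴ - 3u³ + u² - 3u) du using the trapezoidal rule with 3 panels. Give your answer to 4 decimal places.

h = (2 − (-2))/3 = 1.333333.
Nodes u₀,…,u₃ = -2, -0.666667, 0.666667, 2.
f(u) = -u⁴ - 3u³ + u² - 3u: f₀=18, f₁=3.135802, f₂=-2.641975, f₃=-42.
(h/2)·[f₀ + 2f₁ + 2f₂ + f₃] = 0.666667·(-23.012346) = -15.3416.

-15.3416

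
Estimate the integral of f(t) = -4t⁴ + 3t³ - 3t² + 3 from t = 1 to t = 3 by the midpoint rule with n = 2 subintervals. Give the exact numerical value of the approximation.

-139

h = (3 − 1)/2 = 1.
Midpoints m₁,…,m₂ = 1.5, 2.5.
f(m₁)=-13.875, f(m₂)=-125.125.
h·[f(m₁) + f(m₂)] = 1·(-139) = -139.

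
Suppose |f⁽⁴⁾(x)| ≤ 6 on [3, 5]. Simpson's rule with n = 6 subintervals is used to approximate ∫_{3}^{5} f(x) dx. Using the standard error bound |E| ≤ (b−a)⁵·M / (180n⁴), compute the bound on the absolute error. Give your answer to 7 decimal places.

|E| ≤ (2)⁵·6 / (180·6⁴) = 192/233280 = 0.0008230.

0.0008230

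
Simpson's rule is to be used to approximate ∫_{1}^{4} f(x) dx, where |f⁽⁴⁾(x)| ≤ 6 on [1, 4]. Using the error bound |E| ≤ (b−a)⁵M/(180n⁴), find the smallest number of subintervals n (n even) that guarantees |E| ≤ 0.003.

Need 1458/(180n⁴) ≤ 0.003.
n⁴ ≥ 1458/(180·0.003) = 2700 ⇒ n ≥ 7.2084, so the smallest even n is 8. (n must be even for Simpson's rule.)

8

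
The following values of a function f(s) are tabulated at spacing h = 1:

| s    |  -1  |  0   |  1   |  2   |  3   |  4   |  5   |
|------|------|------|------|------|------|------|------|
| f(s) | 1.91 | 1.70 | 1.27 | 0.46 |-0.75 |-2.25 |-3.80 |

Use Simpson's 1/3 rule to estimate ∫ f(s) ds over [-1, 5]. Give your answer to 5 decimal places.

h = 1, n = 6.
(h/3)·[y₀ + 4y₁ + 2y₂ + 4y₃ + 2y₄ + 4y₅ + y₆] = 0.333333·(-1.21) = -0.40333.

-0.40333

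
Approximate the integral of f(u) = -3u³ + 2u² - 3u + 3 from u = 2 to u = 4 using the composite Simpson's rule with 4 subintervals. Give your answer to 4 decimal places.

-154.6667

h = (4 − 2)/4 = 0.5.
Nodes u₀,…,u₄ = 2, 2.5, 3, 3.5, 4.
f(u) = -3u³ + 2u² - 3u + 3: f₀=-19, f₁=-38.875, f₂=-69, f₃=-111.625, f₄=-169.
(h/3)·[f₀ + 4f₁ + 2f₂ + 4f₃ + f₄] = 0.166667·(-928) = -154.6667.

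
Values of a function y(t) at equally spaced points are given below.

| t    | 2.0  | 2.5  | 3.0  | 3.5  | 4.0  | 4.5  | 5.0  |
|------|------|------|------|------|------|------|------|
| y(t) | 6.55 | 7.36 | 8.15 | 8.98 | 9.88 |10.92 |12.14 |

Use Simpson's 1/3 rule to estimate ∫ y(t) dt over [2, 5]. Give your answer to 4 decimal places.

h = 0.5, n = 6.
(h/3)·[y₀ + 4y₁ + 2y₂ + 4y₃ + 2y₄ + 4y₅ + y₆] = 0.166667·(163.79) = 27.2983.

27.2983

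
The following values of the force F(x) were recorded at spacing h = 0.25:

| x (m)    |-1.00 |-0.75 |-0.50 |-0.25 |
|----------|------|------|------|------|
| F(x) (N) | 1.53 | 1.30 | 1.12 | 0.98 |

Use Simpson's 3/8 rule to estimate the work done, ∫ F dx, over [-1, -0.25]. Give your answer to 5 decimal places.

h = 0.25, n = 3.
(3h/8)·[y₀ + 3y₁ + 3y₂ + y₃] = 0.09375·(9.77) = 0.91594.

0.91594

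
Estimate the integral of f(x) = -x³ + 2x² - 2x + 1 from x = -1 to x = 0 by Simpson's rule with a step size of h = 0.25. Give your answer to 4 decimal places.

2.9167

h = (0 − (-1))/4 = 0.25.
Nodes x₀,…,x₄ = -1, -0.75, -0.5, -0.25, 0.
f(x) = -x³ + 2x² - 2x + 1: f₀=6, f₁=4.046875, f₂=2.625, f₃=1.640625, f₄=1.
(h/3)·[f₀ + 4f₁ + 2f₂ + 4f₃ + f₄] = 0.083333·(35) = 2.9167.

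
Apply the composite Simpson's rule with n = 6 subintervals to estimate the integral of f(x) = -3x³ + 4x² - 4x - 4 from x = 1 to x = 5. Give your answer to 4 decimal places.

-366.6667

h = (5 − 1)/6 = 0.666667.
Nodes x₀,…,x₆ = 1, 1.666667, 2.333333, 3, 3.666667, 4.333333, 5.
f(x) = -3x³ + 4x² - 4x - 4: f₀=-7, f₁=-13.444444, f₂=-29.666667, f₃=-61, f₄=-112.777778, f₅=-190.333333, f₆=-299.
(h/3)·[f₀ + 4f₁ + 2f₂ + 4f₃ + 2f₄ + 4f₅ + f₆] = 0.222222·(-1650) = -366.6667.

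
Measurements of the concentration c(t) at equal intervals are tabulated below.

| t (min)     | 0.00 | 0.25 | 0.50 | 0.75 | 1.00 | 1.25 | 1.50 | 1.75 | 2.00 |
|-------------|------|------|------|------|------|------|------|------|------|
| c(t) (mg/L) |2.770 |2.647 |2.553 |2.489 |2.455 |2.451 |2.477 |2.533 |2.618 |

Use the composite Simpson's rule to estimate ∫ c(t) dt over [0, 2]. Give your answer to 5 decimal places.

5.06983

h = 0.25, n = 8.
(h/3)·[y₀ + 4y₁ + 2y₂ + 4y₃ + 2y₄ + 4y₅ + 2y₆ + 4y₇ + y₈] = 0.083333·(60.838) = 5.06983.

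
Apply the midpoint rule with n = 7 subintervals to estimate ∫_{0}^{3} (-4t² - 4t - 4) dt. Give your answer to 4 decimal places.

-65.8163

h = (3 − 0)/7 = 0.428571.
Midpoints m₁,…,m₇ = 0.214286, 0.642857, 1.071429, 1.5, 1.928571, 2.357143, 2.785714.
f(m₁)=-5.040816, f(m₂)=-8.224490, f(m₃)=-12.877551, f(m₄)=-19, f(m₅)=-26.591837, f(m₆)=-35.653061, f(m₇)=-46.183673.
h·[f(m₁) + f(m₂) + f(m₃) + f(m₄) + f(m₅) + f(m₆) + f(m₇)] = 0.428571·(-153.571429) = -65.8163.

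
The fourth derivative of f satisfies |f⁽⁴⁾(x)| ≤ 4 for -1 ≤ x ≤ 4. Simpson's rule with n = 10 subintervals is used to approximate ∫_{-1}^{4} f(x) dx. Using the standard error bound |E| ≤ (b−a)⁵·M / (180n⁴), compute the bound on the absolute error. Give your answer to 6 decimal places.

0.006944

|E| ≤ (5)⁵·4 / (180·10⁴) = 12500/1800000 = 0.006944.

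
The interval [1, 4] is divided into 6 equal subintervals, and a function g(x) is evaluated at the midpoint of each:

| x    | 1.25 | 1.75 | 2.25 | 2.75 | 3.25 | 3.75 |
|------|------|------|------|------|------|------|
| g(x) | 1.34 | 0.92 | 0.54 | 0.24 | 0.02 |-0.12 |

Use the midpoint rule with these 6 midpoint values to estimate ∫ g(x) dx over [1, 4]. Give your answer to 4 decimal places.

h = 0.5, n = 6.
h·[y(m₁) + y(m₂) + y(m₃) + y(m₄) + y(m₅) + y(m₆)] = 0.5·(2.94) = 1.4700.

1.4700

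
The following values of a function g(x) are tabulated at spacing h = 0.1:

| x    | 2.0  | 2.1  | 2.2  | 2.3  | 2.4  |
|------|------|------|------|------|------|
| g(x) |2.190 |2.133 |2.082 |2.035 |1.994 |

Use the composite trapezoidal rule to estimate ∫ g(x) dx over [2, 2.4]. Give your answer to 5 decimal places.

h = 0.1, n = 4.
(h/2)·[y₀ + 2y₁ + 2y₂ + 2y₃ + y₄] = 0.05·(16.684) = 0.83420.

0.83420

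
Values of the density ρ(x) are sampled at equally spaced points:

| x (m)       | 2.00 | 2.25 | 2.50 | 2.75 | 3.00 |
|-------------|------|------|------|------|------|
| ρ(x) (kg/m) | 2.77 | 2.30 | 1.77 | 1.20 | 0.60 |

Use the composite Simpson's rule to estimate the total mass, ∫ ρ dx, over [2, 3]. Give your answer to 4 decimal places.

h = 0.25, n = 4.
(h/3)·[y₀ + 4y₁ + 2y₂ + 4y₃ + y₄] = 0.083333·(20.91) = 1.7425.

1.7425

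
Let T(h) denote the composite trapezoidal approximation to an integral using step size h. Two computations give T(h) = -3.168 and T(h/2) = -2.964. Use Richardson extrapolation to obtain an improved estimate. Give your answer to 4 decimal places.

-2.8960

R = (4·T(h/2) − T(h)) / 3 = (4·(-2.964) − (-3.168))/3 = (-8.688)/3 = -2.8960.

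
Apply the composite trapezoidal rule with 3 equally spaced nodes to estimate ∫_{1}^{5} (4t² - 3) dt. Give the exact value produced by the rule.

h = (5 − 1)/2 = 2.
Nodes t₀,…,t₂ = 1, 3, 5.
f(t) = 4t² - 3: f₀=1, f₁=33, f₂=97.
(h/2)·[f₀ + 2f₁ + f₂] = 1·(164) = 164.

164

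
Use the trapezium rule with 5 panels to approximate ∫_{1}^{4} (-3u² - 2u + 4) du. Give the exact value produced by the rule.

-66.54

h = (4 − 1)/5 = 0.6.
Nodes u₀,…,u₅ = 1, 1.6, 2.2, 2.8, 3.4, 4.
f(u) = -3u² - 2u + 4: f₀=-1, f₁=-6.88, f₂=-14.92, f₃=-25.12, f₄=-37.48, f₅=-52.
(h/2)·[f₀ + 2f₁ + 2f₂ + 2f₃ + 2f₄ + f₅] = 0.3·(-221.8) = -66.54.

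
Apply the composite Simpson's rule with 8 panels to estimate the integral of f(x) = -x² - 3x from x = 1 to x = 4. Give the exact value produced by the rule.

-43.5

h = (4 − 1)/8 = 0.375.
Nodes x₀,…,x₈ = 1, 1.375, 1.75, 2.125, 2.5, 2.875, 3.25, 3.625, 4.
f(x) = -x² - 3x: f₀=-4, f₁=-6.015625, f₂=-8.3125, f₃=-10.890625, f₄=-13.75, f₅=-16.890625, f₆=-20.3125, f₇=-24.015625, f₈=-28.
(h/3)·[f₀ + 4f₁ + 2f₂ + 4f₃ + 2f₄ + 4f₅ + 2f₆ + 4f₇ + f₈] = 0.125·(-348) = -43.5.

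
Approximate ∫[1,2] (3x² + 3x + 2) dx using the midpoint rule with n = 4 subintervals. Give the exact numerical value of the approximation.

h = (2 − 1)/4 = 0.25.
Midpoints m₁,…,m₄ = 1.125, 1.375, 1.625, 1.875.
f(m₁)=9.171875, f(m₂)=11.796875, f(m₃)=14.796875, f(m₄)=18.171875.
h·[f(m₁) + f(m₂) + f(m₃) + f(m₄)] = 0.25·(53.9375) = 13.484375.

13.484375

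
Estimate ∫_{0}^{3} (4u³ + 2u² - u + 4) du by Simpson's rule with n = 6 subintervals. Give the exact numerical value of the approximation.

106.5

h = (3 − 0)/6 = 0.5.
Nodes u₀,…,u₆ = 0, 0.5, 1, 1.5, 2, 2.5, 3.
f(u) = 4u³ + 2u² - u + 4: f₀=4, f₁=4.5, f₂=9, f₃=20.5, f₄=42, f₅=76.5, f₆=127.
(h/3)·[f₀ + 4f₁ + 2f₂ + 4f₃ + 2f₄ + 4f₅ + f₆] = 0.166667·(639) = 106.5.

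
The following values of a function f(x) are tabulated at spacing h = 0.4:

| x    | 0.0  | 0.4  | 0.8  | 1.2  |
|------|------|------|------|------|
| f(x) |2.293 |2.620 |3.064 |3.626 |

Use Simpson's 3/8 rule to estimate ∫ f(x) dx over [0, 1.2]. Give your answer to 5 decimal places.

3.44565

h = 0.4, n = 3.
(3h/8)·[y₀ + 3y₁ + 3y₂ + y₃] = 0.15·(22.971) = 3.44565.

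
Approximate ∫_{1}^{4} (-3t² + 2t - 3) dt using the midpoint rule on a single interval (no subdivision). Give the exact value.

M = (b−a)·f(2.5) = 3·(-16.75) = -50.25.

-50.25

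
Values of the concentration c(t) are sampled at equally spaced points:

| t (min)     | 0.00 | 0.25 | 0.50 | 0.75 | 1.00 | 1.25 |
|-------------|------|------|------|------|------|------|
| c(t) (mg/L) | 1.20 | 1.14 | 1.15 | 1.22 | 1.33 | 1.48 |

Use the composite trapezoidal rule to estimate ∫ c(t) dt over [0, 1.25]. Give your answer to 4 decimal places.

1.5450

h = 0.25, n = 5.
(h/2)·[y₀ + 2y₁ + 2y₂ + 2y₃ + 2y₄ + y₅] = 0.125·(12.36) = 1.5450.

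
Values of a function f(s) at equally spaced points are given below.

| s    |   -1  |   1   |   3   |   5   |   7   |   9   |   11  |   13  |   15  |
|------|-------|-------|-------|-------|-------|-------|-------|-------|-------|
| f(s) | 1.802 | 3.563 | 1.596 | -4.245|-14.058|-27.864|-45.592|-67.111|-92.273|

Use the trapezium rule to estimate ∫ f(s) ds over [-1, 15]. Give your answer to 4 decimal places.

-397.8930

h = 2, n = 8.
(h/2)·[y₀ + 2y₁ + 2y₂ + 2y₃ + 2y₄ + 2y₅ + 2y₆ + 2y₇ + y₈] = 1·(-397.893) = -397.8930.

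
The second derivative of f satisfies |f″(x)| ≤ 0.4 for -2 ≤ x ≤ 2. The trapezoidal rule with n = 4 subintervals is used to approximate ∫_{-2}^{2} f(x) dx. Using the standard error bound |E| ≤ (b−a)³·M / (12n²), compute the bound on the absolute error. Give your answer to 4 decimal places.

|E| ≤ (4)³·0.4 / (12·4²) = 25.6/192 = 0.1333.

0.1333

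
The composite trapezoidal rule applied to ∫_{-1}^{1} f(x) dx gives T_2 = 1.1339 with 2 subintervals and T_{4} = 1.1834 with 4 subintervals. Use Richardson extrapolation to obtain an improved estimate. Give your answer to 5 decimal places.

R = (4·T_{4} − T_2) / 3 = (4·1.1834 − 1.1339)/3 = (3.5997)/3 = 1.19990.

1.19990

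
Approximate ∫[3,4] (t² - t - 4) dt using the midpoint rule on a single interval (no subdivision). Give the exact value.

M = (b−a)·f(3.5) = 1·(4.75) = 4.75.

4.75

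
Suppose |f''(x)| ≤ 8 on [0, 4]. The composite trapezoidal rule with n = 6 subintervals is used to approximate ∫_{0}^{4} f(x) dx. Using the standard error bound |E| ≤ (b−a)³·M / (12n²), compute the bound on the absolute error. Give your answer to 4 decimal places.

|E| ≤ (4)³·8 / (12·6²) = 512/432 = 1.1852.

1.1852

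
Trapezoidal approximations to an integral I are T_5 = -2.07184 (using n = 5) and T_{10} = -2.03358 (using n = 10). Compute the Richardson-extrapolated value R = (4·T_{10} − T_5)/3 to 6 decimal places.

R = (4·T_{10} − T_5) / 3 = (4·(-2.03358) − (-2.07184))/3 = (-6.06248)/3 = -2.020827.

-2.020827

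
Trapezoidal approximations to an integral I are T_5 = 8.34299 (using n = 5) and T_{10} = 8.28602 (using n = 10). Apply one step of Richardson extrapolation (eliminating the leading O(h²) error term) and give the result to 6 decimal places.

8.267030

R = (4·T_{10} − T_5) / 3 = (4·8.28602 − 8.34299)/3 = (24.80109)/3 = 8.267030.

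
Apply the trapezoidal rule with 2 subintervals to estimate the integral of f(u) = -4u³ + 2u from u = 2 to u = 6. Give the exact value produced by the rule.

h = (6 − 2)/2 = 2.
Nodes u₀,…,u₂ = 2, 4, 6.
f(u) = -4u³ + 2u: f₀=-28, f₁=-248, f₂=-852.
(h/2)·[f₀ + 2f₁ + f₂] = 1·(-1376) = -1376.

-1376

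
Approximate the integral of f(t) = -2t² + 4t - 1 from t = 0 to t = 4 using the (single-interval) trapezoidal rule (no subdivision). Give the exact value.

T = (b−a)/2 · [f(0) + f(4)] = 2·[(-1) + (-17)] = -36.

-36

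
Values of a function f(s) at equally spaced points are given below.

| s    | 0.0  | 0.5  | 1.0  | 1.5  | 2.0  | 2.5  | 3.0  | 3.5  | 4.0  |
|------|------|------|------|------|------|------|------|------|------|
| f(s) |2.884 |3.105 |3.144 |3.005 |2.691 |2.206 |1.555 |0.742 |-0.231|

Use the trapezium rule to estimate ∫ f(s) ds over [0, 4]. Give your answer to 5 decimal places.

8.88725

h = 0.5, n = 8.
(h/2)·[y₀ + 2y₁ + 2y₂ + 2y₃ + 2y₄ + 2y₅ + 2y₆ + 2y₇ + y₈] = 0.25·(35.549) = 8.88725.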